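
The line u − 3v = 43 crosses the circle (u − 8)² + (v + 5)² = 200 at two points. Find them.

(−2, −15) and (22, −7)

Substitute v = (−43 + u)/3:
10u² − 200u − 440 = 0  ⟹  u² − 20u − 44 = 0
u = 22 or u = −2, giving (22, −7) and (−2, −15).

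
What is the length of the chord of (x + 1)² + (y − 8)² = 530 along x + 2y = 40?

18√5

Centre (−1, 8), r² = 530. Perpendicular distance d from centre to line = |−25| / √5 = 25/√5.
Chord = 2√(r² − d²) = 2·√(405) = 18√5.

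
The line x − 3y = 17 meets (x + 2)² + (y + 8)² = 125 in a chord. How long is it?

Centre (−2, −8), r² = 125. Perpendicular distance d from centre to line = |5| / √10 = 5/√10.
Half the chord is √(r² − d²) = √(245/2), so the full chord is 7√10.

7√10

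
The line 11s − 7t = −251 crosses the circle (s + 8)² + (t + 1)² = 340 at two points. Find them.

From the line, t = (251 + 11s)/7. Substituting:
170s² + 6460s + 53040 = 0  ⟹  s² + 38s + 312 = 0
s = −12 or s = −26, giving (−12, 17) and (−26, −5).

(−26, −5) and (−12, 17)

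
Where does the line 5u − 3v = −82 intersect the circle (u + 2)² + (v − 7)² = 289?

From the line, v = (82 + 5u)/3. Substituting:
34u² + 646u + 1156 = 0  ⟹  u² + 19u + 34 = 0
u = −2 or u = −17, giving (−2, 24) and (−17, −1).

(−17, −1) and (−2, 24)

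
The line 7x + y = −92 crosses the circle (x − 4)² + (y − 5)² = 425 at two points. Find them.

(−15, 13) and (−12, −8)

Express y = −7x − 92 and substitute into the circle:
50x² + 1350x + 9000 = 0  ⟹  x² + 27x + 180 = 0
x = −12 or x = −15, giving (−12, −8) and (−15, 13).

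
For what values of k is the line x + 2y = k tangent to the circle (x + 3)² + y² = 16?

k = −3 ± 4√5

The line touches the circle iff its distance from (−3, 0) is 4:
|1·(−3) + 2·0 − k| / √5 = 4
|k − (−3)| = 4√5.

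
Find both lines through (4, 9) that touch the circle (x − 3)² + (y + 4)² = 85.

Write the tangent as mx − y + (9 − m·(4)) = 0 and set its distance from the centre to √85:
(−1m − (−13))² = 85(m² + 1)
42m² + 13m − 42 = 0, so m = 6/7 or m = −7/6.
With m = 6/7: 6x − 7y = −39. With m = −7/6: 7x + 6y = 82.

6x − 7y = −39 and 7x + 6y = 82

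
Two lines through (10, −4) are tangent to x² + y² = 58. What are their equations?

3x − 7y = 58 and 7x + 3y = 58

Let a tangent through (10, −4) have slope m. Its distance from (0, 0) must equal √58:
[m·(−10) − (4)]² = 58(m² + 1)
21m² + 40m − 21 = 0, so m = 3/7 or m = −7/3.
With m = 3/7: 3x − 7y = 58. With m = −7/3: 7x + 3y = 58.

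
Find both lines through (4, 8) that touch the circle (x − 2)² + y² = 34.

5x + 3y = 44 and 3x − 5y = −28

A line y − (8) = m(x − (4)) is tangent when its distance from (2, 0) is √34:
[m·(−2) − (−8)]² = 34(m² + 1)
15m² + 16m − 15 = 0, so m = −5/3 or m = 3/5.
Through (4, 8) these give 5x + 3y = 44 and 3x − 5y = −28.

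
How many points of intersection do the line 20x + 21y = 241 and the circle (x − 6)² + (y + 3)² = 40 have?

Centre (6, −3), r² = 40. Distance² from centre to line = (−184)²/841 = 33856/841.
Since d² > r², the line lies outside the circle.

0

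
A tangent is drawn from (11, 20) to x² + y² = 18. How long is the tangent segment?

√503

With centre O = (0, 0), |OP|² = 521 and r² = 18.
By the tangent–radius right angle, tangent length = √(|PO|² − r²) = √503.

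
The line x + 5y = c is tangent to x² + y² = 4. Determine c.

c = ±2√26

For a tangent, require d(centre, line) = r = 2.
|1·0 + 5·0 − c| / √26 = 2
|c| = 2√26.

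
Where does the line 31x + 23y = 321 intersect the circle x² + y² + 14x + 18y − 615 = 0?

(−3, 18) and (20, −13)

From the line, y = (321 − 31x)/23. Substituting:
1490x² − 25330x − 89400 = 0  ⟹  x² − 17x − 60 = 0
x = 20 or x = −3, giving (20, −13) and (−3, 18).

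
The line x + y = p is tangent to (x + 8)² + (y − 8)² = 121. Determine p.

Tangency holds when the distance from the centre (−8, 8) to the line equals the radius 11:
|1·(−8) + 1·8 − p| / √2 = 11
|p| = 11√2.

p = ±11√2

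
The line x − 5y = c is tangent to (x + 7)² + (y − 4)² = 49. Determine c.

c = −27 ± 7√26

For a tangent, require d(centre, line) = r = 7.
|1·(−7) − 5·4 − c| / √26 = 7
|c − (−27)| = 7√26.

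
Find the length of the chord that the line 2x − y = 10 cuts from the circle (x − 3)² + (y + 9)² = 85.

Centre (3, −9), r² = 85. Perpendicular distance d from centre to line = |5| / √5 = 5/√5.
Half the chord is √(r² − d²) = √(80), so the full chord is 8√5.

8√5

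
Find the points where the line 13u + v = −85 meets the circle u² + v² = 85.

(−7, 6) and (−6, −7)

Substitute v = −13u − 85:
170u² + 2210u + 7140 = 0  ⟹  u² + 13u + 42 = 0
u = −6 or u = −7, giving (−6, −7) and (−7, 6).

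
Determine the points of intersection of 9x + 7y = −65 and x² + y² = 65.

Substitute y = (−65 − 9x)/7:
130x² + 1170x + 1040 = 0  ⟹  x² + 9x + 8 = 0
x = −1 or x = −8, giving (−1, −8) and (−8, 1).

(−8, 1) and (−1, −8)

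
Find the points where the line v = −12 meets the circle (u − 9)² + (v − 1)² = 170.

From the line, v = −12. Substituting:
u² − 18u + 80 = 0
u = 10 or u = 8, giving (10, −12) and (8, −12).

(8, −12) and (10, −12)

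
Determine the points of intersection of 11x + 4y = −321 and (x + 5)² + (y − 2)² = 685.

Substitute y = (−321 − 11x)/4:
137x² + 7398x + 97681 = 0  ⟹  x² + 54x + 713 = 0
x = −23 or x = −31, giving (−23, −17) and (−31, 5).

(−31, 5) and (−23, −17)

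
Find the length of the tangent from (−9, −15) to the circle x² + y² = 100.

√206

The centre is (0, 0) and r = 10. The square of the distance from P to the centre is 81 + 225 = 306.
Power of the point: PT² = |PO|² − r² = 206, so PT = √206.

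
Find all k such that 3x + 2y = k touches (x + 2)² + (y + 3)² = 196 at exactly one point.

For a tangent, require d(centre, line) = r = 14.
|3·(−2) + 2·(−3) − k| / √13 = 14
|k − (−12)| = 14√13.

k = −12 ± 14√13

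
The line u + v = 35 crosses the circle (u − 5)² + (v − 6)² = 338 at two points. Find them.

Express v = −u + 35 and substitute into the circle:
2u² − 68u + 528 = 0  ⟹  u² − 34u + 264 = 0
u = 22 or u = 12, giving (22, 13) and (12, 23).

(12, 23) and (22, 13)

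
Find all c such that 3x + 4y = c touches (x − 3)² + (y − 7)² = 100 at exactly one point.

The line touches the circle iff its distance from (3, 7) is 10:
|3·3 + 4·7 − c| / √25 = 10
|c − (37)| = 10·5, so c = 87 or c = −13.

c = −13 or c = 87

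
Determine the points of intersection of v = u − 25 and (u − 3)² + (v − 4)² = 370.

(12, −13) and (20, −5)

Substitute v = u − 25:
2u² − 64u + 480 = 0  ⟹  u² − 32u + 240 = 0
u = 20 or u = 12, giving (20, −5) and (12, −13).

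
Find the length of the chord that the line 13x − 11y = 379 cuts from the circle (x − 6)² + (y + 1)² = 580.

The distance from (6, −1) to the line is 290/√290, and r² = 580.
Chord = 2√(r² − d²) = 2·√(290) = 2√290.

2√290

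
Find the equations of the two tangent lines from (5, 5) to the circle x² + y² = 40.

A line y − (5) = m(x − (5)) is tangent when its distance from (0, 0) is 2√10:
[m·(−5) − (−5)]² = 40(m² + 1)
3m² + 10m + 3 = 0, so m = −1/3 or m = −3.
Through (5, 5) these give x + 3y = 20 and 3x + y = 20.

x + 3y = 20 and 3x + y = 20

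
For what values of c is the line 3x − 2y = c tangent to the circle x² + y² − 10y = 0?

For a tangent, require d(centre, line) = r = 5.
|3·0 − 2·5 − c| / √13 = 5
|c − (−10)| = 5√13.

c = −10 ± 5√13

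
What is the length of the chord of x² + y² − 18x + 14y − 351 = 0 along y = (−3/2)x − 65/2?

2√13

Centre (9, −7), r² = 481. Perpendicular distance d from centre to line = |78| / √13 = 78/√13.
Chord = 2√(r² − d²) = 2·√(13) = 2√13.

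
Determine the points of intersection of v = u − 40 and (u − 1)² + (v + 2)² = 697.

(17, −23) and (22, −18)

Substitute v = u − 40:
2u² − 78u + 748 = 0  ⟹  u² − 39u + 374 = 0
u = 22 or u = 17, giving (22, −18) and (17, −23).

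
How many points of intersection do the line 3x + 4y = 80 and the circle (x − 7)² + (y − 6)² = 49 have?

1

Centre (7, 6), r² = 49. Distance² from centre to line = (−35)²/25 = 49.
Since d² = r², the line is tangent.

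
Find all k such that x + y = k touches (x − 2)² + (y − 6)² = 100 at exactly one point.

Tangency holds when the distance from the centre (2, 6) to the line equals the radius 10:
|1·2 + 1·6 − k| / √2 = 10
|k − (8)| = 10√2.

k = 8 ± 10√2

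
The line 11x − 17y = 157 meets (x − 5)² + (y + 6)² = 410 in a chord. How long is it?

Express y = (−157 + 11x)/17 and substitute into the circle:
410x² − 4100x − 108240 = 0  ⟹  x² − 10x − 264 = 0
x = 22 or x = −12, giving (22, 5) and (−12, −17).
|(22, 5) − (−12, −17)| = √((34)² + (22)²) = 2√410.

2√410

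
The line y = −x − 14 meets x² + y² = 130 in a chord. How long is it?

Centre (0, 0), r² = 130. Perpendicular distance d from centre to line = |14| / √2 = 14/√2.
Half the chord is √(r² − d²) = √(32), so the full chord is 8√2.

8√2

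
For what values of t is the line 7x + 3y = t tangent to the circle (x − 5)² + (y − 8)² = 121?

t = 59 ± 11√58

For a tangent, require d(centre, line) = r = 11.
|7·5 + 3·8 − t| / √58 = 11
|t − (59)| = 11√58.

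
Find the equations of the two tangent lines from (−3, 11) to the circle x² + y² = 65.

Write the tangent as mx − y + (11 − m·(−3)) = 0 and set its distance from the centre to √65:
[m·(3) − (−11)]² = 65(m² + 1)
28m² − 33m − 28 = 0, so m = −4/7 or m = 7/4.
With m = −4/7: 4x + 7y = 65. With m = 7/4: 7x − 4y = −65.

4x + 7y = 65 and 7x − 4y = −65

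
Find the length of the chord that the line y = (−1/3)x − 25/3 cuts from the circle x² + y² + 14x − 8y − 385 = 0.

12√10

Express y = (−25 − x)/3 and substitute into the circle:
10x² + 200x − 2240 = 0  ⟹  x² + 20x − 224 = 0
x = 8 or x = −28, giving (8, −11) and (−28, 1).
Chord length = distance between (8, −11) and (−28, 1) = √1440 = 12√10.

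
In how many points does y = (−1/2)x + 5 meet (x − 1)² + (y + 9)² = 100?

0

Substituting the line into the circle gives 5x² − 64x + 388 = 0.
Discriminant = (−64)² − 4·5·(388) = −3664 < 0.
No real roots: the line does not meet the circle.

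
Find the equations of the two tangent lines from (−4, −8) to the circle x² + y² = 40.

Write the tangent as mx − y + (−8 − m·(−4)) = 0 and set its distance from the centre to 2√10:
(4m − (8))² = 40(m² + 1)
3m² + 8m − 3 = 0, so m = −3 or m = 1/3.
With m = −3: 3x + y = −20. With m = 1/3: x − 3y = 20.

3x + y = −20 and x − 3y = 20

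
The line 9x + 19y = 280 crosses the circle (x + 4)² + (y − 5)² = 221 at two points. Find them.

(−9, 19) and (10, 10)

Express y = (280 − 9x)/19 and substitute into the circle:
442x² − 442x − 39780 = 0  ⟹  x² − x − 90 = 0
x = 10 or x = −9, giving (10, 10) and (−9, 19).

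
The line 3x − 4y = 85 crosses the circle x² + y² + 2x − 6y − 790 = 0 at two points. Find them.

Express y = (−85 + 3x)/4 and substitute into the circle:
25x² − 550x − 3375 = 0  ⟹  x² − 22x − 135 = 0
x = 27 or x = −5, giving (27, −1) and (−5, −25).

(−5, −25) and (27, −1)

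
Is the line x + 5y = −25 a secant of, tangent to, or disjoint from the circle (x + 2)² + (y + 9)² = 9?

disjoint

d² = (1·(−2) + 5·(−9) − (−25))²/26 = 242/13; r² = 9.
Since d² > r², the line lies outside the circle.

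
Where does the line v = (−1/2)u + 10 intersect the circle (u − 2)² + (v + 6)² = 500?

(−8, 14) and (24, −2)

Substitute v = (20 − u)/2:
5u² − 80u − 960 = 0  ⟹  u² − 16u − 192 = 0
u = 24 or u = −8, giving (24, −2) and (−8, 14).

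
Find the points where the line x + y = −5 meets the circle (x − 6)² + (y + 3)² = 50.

(−1, −4) and (5, −10)

From the line, y = −x − 5. Substituting:
2x² − 8x − 10 = 0  ⟹  x² − 4x − 5 = 0
x = 5 or x = −1, giving (5, −10) and (−1, −4).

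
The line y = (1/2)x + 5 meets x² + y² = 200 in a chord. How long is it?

12√5

Centre (0, 0), r² = 200. Perpendicular distance d from centre to line = |10| / √5 = 10/√5.
Chord = 2√(r² − d²) = 2·√(180) = 12√5.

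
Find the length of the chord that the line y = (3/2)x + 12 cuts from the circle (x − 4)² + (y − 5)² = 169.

From the line, y = (24 + 3x)/2. Substituting:
13x² + 52x − 416 = 0  ⟹  x² + 4x − 32 = 0
x = 4 or x = −8, giving (4, 18) and (−8, 0).
Chord length = distance between (4, 18) and (−8, 0) = √468 = 6√13.

6√13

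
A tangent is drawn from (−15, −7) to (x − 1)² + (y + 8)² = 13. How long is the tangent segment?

2√61

With centre O = (1, −8), |OP|² = 257 and r² = 13.
Power of the point: PT² = |PO|² − r² = 244, so PT = 2√61.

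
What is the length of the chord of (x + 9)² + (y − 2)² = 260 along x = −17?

The line gives x = −17. Substituting into the circle:
y² − 4y − 192 = 0
y = 16 or y = −12, giving (−17, 16) and (−17, −12).
Chord length = distance between (−17, 16) and (−17, −12) = √784 = 28.

28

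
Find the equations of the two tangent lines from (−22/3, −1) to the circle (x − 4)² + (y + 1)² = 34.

3x − 5y = −17 and 3x + 5y = −27

A line y − (−1) = m(x − (−22/3)) is tangent when its distance from (4, −1) is √34:
[m·(34/3) − (0)]² = 34(m² + 1)
25m² − 9 = 0, so m = 3/5 or m = −3/5.
Through (−22/3, −1) these give 3x − 5y = −17 and 3x + 5y = −27.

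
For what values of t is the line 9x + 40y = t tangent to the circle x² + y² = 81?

The line touches the circle iff its distance from (0, 0) is 9:
|9·0 + 40·0 − t| / √1681 = 9
|t| = 9·41, so t = 369 or t = −369.

t = −369 or t = 369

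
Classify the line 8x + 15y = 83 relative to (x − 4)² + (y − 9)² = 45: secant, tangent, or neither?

secant

Centre (4, 9), r² = 45. Distance² from centre to line = (84)²/289 = 7056/289.
Since d² < r², the line cuts the circle twice.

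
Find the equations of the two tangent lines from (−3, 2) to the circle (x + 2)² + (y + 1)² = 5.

A line y − (2) = m(x − (−3)) is tangent when its distance from (−2, −1) is √5:
[m·(1) − (−3)]² = 5(m² + 1)
2m² − 3m − 2 = 0, so m = −1/2 or m = 2.
With m = −1/2: x + 2y = 1. With m = 2: 2x − y = −8.

x + 2y = 1 and 2x − y = −8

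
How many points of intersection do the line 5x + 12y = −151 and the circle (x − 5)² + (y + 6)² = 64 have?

d² = (5·5 + 12·(−6) − (−151))²/169 = 64; r² = 64.
Since d² = r², the line is tangent.

1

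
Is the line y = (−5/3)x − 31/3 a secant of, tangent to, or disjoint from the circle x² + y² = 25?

disjoint

Substituting the line into the circle gives 34x² + 310x + 736 = 0.
Discriminant = (310)² − 4·34·(736) = −3996 < 0.
No real roots: the line does not meet the circle.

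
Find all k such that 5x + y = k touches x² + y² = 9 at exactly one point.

k = ±3√26

Tangency holds when the distance from the centre (0, 0) to the line equals the radius 3:
|5·0 + 1·0 − k| / √26 = 3
|k| = 3√26.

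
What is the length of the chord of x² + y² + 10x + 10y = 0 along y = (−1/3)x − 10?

4√10

The distance from (−5, −5) to the line is 10/√10, and r² = 50.
Chord = 2√(r² − d²) = 2·√(40) = 4√10.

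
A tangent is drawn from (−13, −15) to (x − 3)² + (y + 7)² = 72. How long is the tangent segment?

2√62

The centre is (3, −7) and r = 6√2. The square of the distance from P to the centre is 256 + 64 = 320.
By the tangent–radius right angle, tangent length = √(|PO|² − r²) = √248 = 2√62.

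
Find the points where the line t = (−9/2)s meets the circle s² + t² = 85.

From the line, t = (−9s)/2. Substituting:
85s² − 340 = 0  ⟹  s² − 4 = 0
s = 2 or s = −2, giving (2, −9) and (−2, 9).

(−2, 9) and (2, −9)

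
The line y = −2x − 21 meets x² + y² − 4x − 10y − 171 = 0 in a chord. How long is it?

4√5

Express y = −2x − 21 and substitute into the circle:
5x² + 100x + 480 = 0  ⟹  x² + 20x + 96 = 0
x = −8 or x = −12, giving (−8, −5) and (−12, 3).
Chord length = distance between (−8, −5) and (−12, 3) = √80 = 4√5.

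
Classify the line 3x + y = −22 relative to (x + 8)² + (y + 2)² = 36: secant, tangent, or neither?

Substituting the line into the circle gives 10x² + 136x + 428 = 0.
Δ = 18496 − 17120 = 1376.
Two real roots: the line is a secant.

secant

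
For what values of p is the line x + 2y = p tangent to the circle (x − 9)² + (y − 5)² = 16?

For a tangent, require d(centre, line) = r = 4.
|1·9 + 2·5 − p| / √5 = 4
|p − (19)| = 4√5.

p = 19 ± 4√5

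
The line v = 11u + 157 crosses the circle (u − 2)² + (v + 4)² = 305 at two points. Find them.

(−15, −8) and (−14, 3)

Substitute v = 11u + 157:
122u² + 3538u + 25620 = 0  ⟹  u² + 29u + 210 = 0
u = −14 or u = −15, giving (−14, 3) and (−15, −8).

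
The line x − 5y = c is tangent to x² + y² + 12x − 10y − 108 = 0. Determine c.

c = −31 ± 13√26

For a tangent, require d(centre, line) = r = 13.
|1·(−6) − 5·5 − c| / √26 = 13
|c − (−31)| = 13√26.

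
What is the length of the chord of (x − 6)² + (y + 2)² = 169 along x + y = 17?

The distance from (6, −2) to the line is 13/√2, and r² = 169.
Half the chord is √(r² − d²) = √(169/2), so the full chord is 13√2.

13√2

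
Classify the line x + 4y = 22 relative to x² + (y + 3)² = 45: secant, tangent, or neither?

Substituting the line into the circle gives 17x² − 68x + 436 = 0.
Discriminant = (−68)² − 4·17·(436) = −25024 < 0.
No real roots: the line does not meet the circle.

neither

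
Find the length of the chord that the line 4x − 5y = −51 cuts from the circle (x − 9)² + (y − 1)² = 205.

2√41

From the line, y = (51 + 4x)/5. Substituting:
41x² − 82x − 984 = 0  ⟹  x² − 2x − 24 = 0
x = 6 or x = −4, giving (6, 15) and (−4, 7).
|(6, 15) − (−4, 7)| = √((10)² + (8)²) = 2√41.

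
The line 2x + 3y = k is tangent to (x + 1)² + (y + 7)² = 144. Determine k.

For a tangent, require d(centre, line) = r = 12.
|2·(−1) + 3·(−7) − k| / √13 = 12
|k − (−23)| = 12√13.

k = −23 ± 12√13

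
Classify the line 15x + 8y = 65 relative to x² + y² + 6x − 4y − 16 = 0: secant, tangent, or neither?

neither

d² = (15·(−3) + 8·2 − (65))²/289 = 8836/289; r² = 29.
Since d² > r², the line lies outside the circle.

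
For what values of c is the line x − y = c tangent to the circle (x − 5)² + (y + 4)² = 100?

c = 9 ± 10√2

For a tangent, require d(centre, line) = r = 10.
|1·5 − 1·(−4) − c| / √2 = 10
|c − (9)| = 10√2.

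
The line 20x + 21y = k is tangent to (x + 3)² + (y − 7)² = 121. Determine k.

For a tangent, require d(centre, line) = r = 11.
|20·(−3) + 21·7 − k| / √841 = 11
|k − (87)| = 11·29, so k = 406 or k = −232.

k = −232 or k = 406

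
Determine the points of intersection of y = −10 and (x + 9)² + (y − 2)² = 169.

Substitute y = −10:
x² + 18x + 56 = 0
x = −4 or x = −14, giving (−4, −10) and (−14, −10).

(−14, −10) and (−4, −10)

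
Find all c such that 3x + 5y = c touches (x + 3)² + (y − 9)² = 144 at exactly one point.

Tangency holds when the distance from the centre (−3, 9) to the line equals the radius 12:
|3·(−3) + 5·9 − c| / √34 = 12
|c − (36)| = 12√34.

c = 36 ± 12√34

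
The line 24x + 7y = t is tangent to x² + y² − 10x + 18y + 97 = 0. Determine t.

Tangency holds when the distance from the centre (5, −9) to the line equals the radius 3:
|24·5 + 7·(−9) − t| / √625 = 3
|t − (57)| = 3·25, so t = 132 or t = −18.

t = −18 or t = 132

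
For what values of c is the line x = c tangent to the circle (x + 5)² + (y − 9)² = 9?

For a tangent, require d(centre, line) = r = 3.
|1·(−5) + 0·9 − c| / √1 = 3
|c − (−5)| = 3, so c = −2 or c = −8.

c = −8 or c = −2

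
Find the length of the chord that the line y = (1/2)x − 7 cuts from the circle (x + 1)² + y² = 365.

The distance from (−1, 0) to the line is 15/√5, and r² = 365.
Chord = 2√(r² − d²) = 2·√(320) = 16√5.

16√5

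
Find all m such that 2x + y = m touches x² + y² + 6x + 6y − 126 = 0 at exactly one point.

The line touches the circle iff its distance from (−3, −3) is 12:
|2·(−3) + 1·(−3) − m| / √5 = 12
|m − (−9)| = 12√5.

m = −9 ± 12√5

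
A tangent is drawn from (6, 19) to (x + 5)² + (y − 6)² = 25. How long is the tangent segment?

√265

Centre (−5, 6), r² = 25. |PO|² = (11)² + (13)² = 290.
The tangent meets the radius at right angles, so tangent² = |PO|² − r² = 290 − 25 = 265.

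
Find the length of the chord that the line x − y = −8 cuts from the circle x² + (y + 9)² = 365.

Centre (0, −9), r² = 365. Perpendicular distance d from centre to line = |17| / √2 = 17/√2.
Chord = 2√(r² − d²) = 2·√(441/2) = 21√2.

21√2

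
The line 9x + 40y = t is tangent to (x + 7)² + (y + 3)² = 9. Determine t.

t = −306 or t = −60

The line touches the circle iff its distance from (−7, −3) is 3:
|9·(−7) + 40·(−3) − t| / √1681 = 3
|t − (−183)| = 3·41, so t = −60 or t = −306.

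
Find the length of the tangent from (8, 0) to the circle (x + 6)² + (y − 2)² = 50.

Centre (−6, 2), r² = 50. |PO|² = (14)² + (−2)² = 200.
Power of the point: PT² = |PO|² − r² = 150, so PT = 5√6.

5√6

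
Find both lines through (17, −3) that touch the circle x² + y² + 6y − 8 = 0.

Write the tangent as mx − y + (−3 − m·(17)) = 0 and set its distance from the centre to √17:
(−17m − (0))² = 17(m² + 1)
16m² − 1 = 0, so m = −1/4 or m = 1/4.
Through (17, −3) these give x + 4y = 5 and x − 4y = 29.

x + 4y = 5 and x − 4y = 29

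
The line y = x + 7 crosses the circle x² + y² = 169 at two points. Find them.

(−12, −5) and (5, 12)

Substitute y = x + 7:
2x² + 14x − 120 = 0  ⟹  x² + 7x − 60 = 0
x = 5 or x = −12, giving (5, 12) and (−12, −5).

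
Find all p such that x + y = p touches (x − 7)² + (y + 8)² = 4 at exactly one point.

p = −1 ± 2√2

The line touches the circle iff its distance from (7, −8) is 2:
|1·7 + 1·(−8) − p| / √2 = 2
|p − (−1)| = 2√2.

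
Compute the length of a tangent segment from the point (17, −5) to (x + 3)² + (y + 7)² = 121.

√283

The centre is (−3, −7) and r = 11. The square of the distance from P to the centre is 400 + 4 = 404.
By the tangent–radius right angle, tangent length = √(|PO|² − r²) = √283.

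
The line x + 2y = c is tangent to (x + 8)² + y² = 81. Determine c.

c = −8 ± 9√5

The line touches the circle iff its distance from (−8, 0) is 9:
|1·(−8) + 2·0 − c| / √5 = 9
|c − (−8)| = 9√5.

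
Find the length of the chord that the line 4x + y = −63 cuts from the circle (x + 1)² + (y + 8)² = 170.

Centre (−1, −8), r² = 170. Perpendicular distance d from centre to line = |51| / √17 = 51/√17.
Chord = 2√(r² − d²) = 2·√(17) = 2√17.

2√17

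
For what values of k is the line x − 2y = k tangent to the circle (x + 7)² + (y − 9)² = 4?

For a tangent, require d(centre, line) = r = 2.
|1·(−7) − 2·9 − k| / √5 = 2
|k − (−25)| = 2√5.

k = −25 ± 2√5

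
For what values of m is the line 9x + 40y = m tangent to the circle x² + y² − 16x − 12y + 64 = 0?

The line touches the circle iff its distance from (8, 6) is 6:
|9·8 + 40·6 − m| / √1681 = 6
|m − (312)| = 6·41, so m = 558 or m = 66.

m = 66 or m = 558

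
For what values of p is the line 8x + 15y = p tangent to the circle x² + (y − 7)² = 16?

Tangency holds when the distance from the centre (0, 7) to the line equals the radius 4:
|8·0 + 15·7 − p| / √289 = 4
|p − (105)| = 4·17, so p = 173 or p = 37.

p = 37 or p = 173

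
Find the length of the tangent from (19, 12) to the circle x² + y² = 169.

4√21

The centre is (0, 0) and r = 13. The square of the distance from P to the centre is 361 + 144 = 505.
By the tangent–radius right angle, tangent length = √(|PO|² − r²) = √336 = 4√21.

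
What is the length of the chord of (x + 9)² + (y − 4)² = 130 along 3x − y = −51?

Express y = 3x + 51 and substitute into the circle:
10x² + 300x + 2160 = 0  ⟹  x² + 30x + 216 = 0
x = −12 or x = −18, giving (−12, 15) and (−18, −3).
|(−12, 15) − (−18, −3)| = √((6)² + (18)²) = 6√10.

6√10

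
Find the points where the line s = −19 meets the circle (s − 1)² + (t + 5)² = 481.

(−19, −14) and (−19, 4)

The line gives s = −19. Substituting into the circle:
t² + 10t − 56 = 0
t = 4 or t = −14, giving (−19, 4) and (−19, −14).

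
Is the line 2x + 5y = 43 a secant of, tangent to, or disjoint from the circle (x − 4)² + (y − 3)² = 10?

disjoint

Substituting the line into the circle gives 29x² − 312x + 934 = 0.
Discriminant = (−312)² − 4·29·(934) = −11000 < 0.
No real roots: the line does not meet the circle.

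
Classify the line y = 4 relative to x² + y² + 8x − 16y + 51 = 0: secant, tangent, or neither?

d² = (0·(−4) + 1·8 − (4))² = 16; r² = 29.
Since d² < r², the line cuts the circle twice.

secant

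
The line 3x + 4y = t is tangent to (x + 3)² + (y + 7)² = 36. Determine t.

For a tangent, require d(centre, line) = r = 6.
|3·(−3) + 4·(−7) − t| / √25 = 6
|t − (−37)| = 6·5, so t = −7 or t = −67.

t = −67 or t = −7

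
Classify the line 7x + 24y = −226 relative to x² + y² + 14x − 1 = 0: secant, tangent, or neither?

neither

Centre (−7, 0), r² = 50. Distance² from centre to line = (177)²/625 = 31329/625.
Since d² > r², the line lies outside the circle.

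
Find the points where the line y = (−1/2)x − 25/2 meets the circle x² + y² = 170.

(−11, −7) and (1, −13)

Substitute y = (−25 − x)/2:
5x² + 50x − 55 = 0  ⟹  x² + 10x − 11 = 0
x = 1 or x = −11, giving (1, −13) and (−11, −7).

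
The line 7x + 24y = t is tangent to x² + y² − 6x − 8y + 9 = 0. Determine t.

The line touches the circle iff its distance from (3, 4) is 4:
|7·3 + 24·4 − t| / √625 = 4
|t − (117)| = 4·25, so t = 217 or t = 17.

t = 17 or t = 217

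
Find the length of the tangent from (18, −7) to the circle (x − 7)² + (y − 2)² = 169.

Centre (7, 2), r² = 169. |PO|² = (11)² + (−9)² = 202.
Power of the point: PT² = |PO|² − r² = 33, so PT = √33.

√33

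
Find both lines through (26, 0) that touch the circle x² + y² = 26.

A line y − (0) = m(x − (26)) is tangent when its distance from (0, 0) is √26:
(−26m − (0))² = 26(m² + 1)
25m² − 1 = 0, so m = 1/5 or m = −1/5.
Through (26, 0) these give x − 5y = 26 and x + 5y = 26.

x − 5y = 26 and x + 5y = 26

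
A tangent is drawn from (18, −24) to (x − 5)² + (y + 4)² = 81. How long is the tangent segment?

With centre O = (5, −4), |OP|² = 569 and r² = 81.
The tangent meets the radius at right angles, so tangent² = |PO|² − r² = 569 − 81 = 488.

2√122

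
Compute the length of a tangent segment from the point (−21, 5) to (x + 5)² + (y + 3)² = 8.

With centre O = (−5, −3), |OP|² = 320 and r² = 8.
By the tangent–radius right angle, tangent length = √(|PO|² − r²) = √312 = 2√78.

2√78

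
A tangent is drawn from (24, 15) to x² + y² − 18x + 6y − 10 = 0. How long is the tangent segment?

√449

With centre O = (9, −3), |OP|² = 549 and r² = 100.
By the tangent–radius right angle, tangent length = √(|PO|² − r²) = √449.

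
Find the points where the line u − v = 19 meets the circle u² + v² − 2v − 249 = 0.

Substitute v = u − 19:
2u² − 40u + 150 = 0  ⟹  u² − 20u + 75 = 0
u = 15 or u = 5, giving (15, −4) and (5, −14).

(5, −14) and (15, −4)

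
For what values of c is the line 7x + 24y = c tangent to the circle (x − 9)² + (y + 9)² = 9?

c = −228 or c = −78

Tangency holds when the distance from the centre (9, −9) to the line equals the radius 3:
|7·9 + 24·(−9) − c| / √625 = 3
|c − (−153)| = 3·25, so c = −78 or c = −228.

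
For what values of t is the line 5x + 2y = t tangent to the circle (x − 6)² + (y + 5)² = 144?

The line touches the circle iff its distance from (6, −5) is 12:
|5·6 + 2·(−5) − t| / √29 = 12
|t − (20)| = 12√29.

t = 20 ± 12√29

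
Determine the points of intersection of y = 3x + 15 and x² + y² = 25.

(−5, 0) and (−4, 3)

From the line, y = 3x + 15. Substituting:
10x² + 90x + 200 = 0  ⟹  x² + 9x + 20 = 0
x = −4 or x = −5, giving (−4, 3) and (−5, 0).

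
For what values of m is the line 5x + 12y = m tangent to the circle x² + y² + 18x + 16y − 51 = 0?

For a tangent, require d(centre, line) = r = 14.
|5·(−9) + 12·(−8) − m| / √169 = 14
|m − (−141)| = 14·13, so m = 41 or m = −323.

m = −323 or m = 41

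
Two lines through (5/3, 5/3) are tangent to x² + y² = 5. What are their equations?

Let a tangent through (5/3, 5/3) have slope m. Its distance from (0, 0) must equal √5:
(−5/3m − (−5/3))² = 5(m² + 1)
2m² + 5m + 2 = 0, so m = −2 or m = −1/2.
Through (5/3, 5/3) these give 2x + y = 5 and x + 2y = 5.

2x + y = 5 and x + 2y = 5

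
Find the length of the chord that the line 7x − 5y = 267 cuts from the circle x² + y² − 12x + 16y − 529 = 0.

From the line, y = (−267 + 7x)/5. Substituting:
74x² − 3478x + 36704 = 0  ⟹  x² − 47x + 496 = 0
x = 31 or x = 16, giving (31, −10) and (16, −31).
Chord length = distance between (31, −10) and (16, −31) = √666 = 3√74.

3√74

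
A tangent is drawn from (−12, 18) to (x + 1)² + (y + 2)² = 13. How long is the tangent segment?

2√127

With centre O = (−1, −2), |OP|² = 521 and r² = 13.
Power of the point: PT² = |PO|² − r² = 508, so PT = 2√127.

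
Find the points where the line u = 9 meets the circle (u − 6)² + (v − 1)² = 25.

(9, −3) and (9, 5)

The line gives u = 9. Substituting into the circle:
v² − 2v − 15 = 0
v = 5 or v = −3, giving (9, 5) and (9, −3).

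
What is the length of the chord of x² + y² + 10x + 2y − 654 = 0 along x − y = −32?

From the line, y = x + 32. Substituting:
2x² + 76x + 434 = 0  ⟹  x² + 38x + 217 = 0
x = −7 or x = −31, giving (−7, 25) and (−31, 1).
|(−7, 25) − (−31, 1)| = √((24)² + (24)²) = 24√2.

24√2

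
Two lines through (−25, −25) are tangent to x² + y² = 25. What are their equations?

4x − 3y = −25 and 3x − 4y = 25

Let a tangent through (−25, −25) have slope m. Its distance from (0, 0) must equal 5:
(25m − (25))² = 25(m² + 1)
12m² − 25m + 12 = 0, so m = 4/3 or m = 3/4.
Through (−25, −25) these give 4x − 3y = −25 and 3x − 4y = 25.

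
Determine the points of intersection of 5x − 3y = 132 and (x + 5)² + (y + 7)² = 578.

From the line, y = (−132 + 5x)/3. Substituting:
34x² − 1020x + 7344 = 0  ⟹  x² − 30x + 216 = 0
x = 18 or x = 12, giving (18, −14) and (12, −24).

(12, −24) and (18, −14)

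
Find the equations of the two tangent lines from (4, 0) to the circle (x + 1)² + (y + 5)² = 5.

2x − y = 8 and x − 2y = 4

A line y − (0) = m(x − (4)) is tangent when its distance from (−1, −5) is √5:
(−5m − (−5))² = 5(m² + 1)
2m² − 5m + 2 = 0, so m = 2 or m = 1/2.
With m = 2: 2x − y = 8. With m = 1/2: x − 2y = 4.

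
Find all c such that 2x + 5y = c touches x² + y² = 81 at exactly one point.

c = ±9√29

For a tangent, require d(centre, line) = r = 9.
|2·0 + 5·0 − c| / √29 = 9
|c| = 9√29.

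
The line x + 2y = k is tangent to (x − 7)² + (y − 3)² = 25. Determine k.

For a tangent, require d(centre, line) = r = 5.
|1·7 + 2·3 − k| / √5 = 5
|k − (13)| = 5√5.

k = 13 ± 5√5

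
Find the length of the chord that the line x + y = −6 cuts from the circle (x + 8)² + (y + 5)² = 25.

√2

Express y = −x − 6 and substitute into the circle:
2x² + 18x + 40 = 0  ⟹  x² + 9x + 20 = 0
x = −4 or x = −5, giving (−4, −2) and (−5, −1).
Chord length = distance between (−4, −2) and (−5, −1) = √2 = √2.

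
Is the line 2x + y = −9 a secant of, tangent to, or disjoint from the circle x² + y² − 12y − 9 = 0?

Centre (0, 6), r² = 45. Distance² from centre to line = (15)²/5 = 45.
Since d² = r², the line is tangent.

tangent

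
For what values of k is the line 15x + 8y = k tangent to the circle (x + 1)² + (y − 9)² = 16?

k = −11 or k = 125

The line touches the circle iff its distance from (−1, 9) is 4:
|15·(−1) + 8·9 − k| / √289 = 4
|k − (57)| = 4·17, so k = 125 or k = −11.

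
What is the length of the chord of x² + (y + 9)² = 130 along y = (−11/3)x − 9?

From the line, y = (−27 − 11x)/3. Substituting:
130x² − 1170 = 0  ⟹  x² − 9 = 0
x = 3 or x = −3, giving (3, −20) and (−3, 2).
|(3, −20) − (−3, 2)| = √((6)² + (−22)²) = 2√130.

2√130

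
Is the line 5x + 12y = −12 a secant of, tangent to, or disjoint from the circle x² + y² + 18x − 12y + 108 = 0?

tangent

Substituting the line into the circle gives 169x² + 3432x + 17424 = 0.
Discriminant = (3432)² − 4·169·(17424) = 0.
A repeated root: the line is tangent.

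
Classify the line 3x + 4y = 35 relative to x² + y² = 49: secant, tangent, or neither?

Substituting the line into the circle gives 25x² − 210x + 441 = 0.
Δ = 44100 − 44100 = 0.
A repeated root: the line is tangent.

tangent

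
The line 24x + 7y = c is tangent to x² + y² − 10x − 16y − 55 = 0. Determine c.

c = −124 or c = 476

The line touches the circle iff its distance from (5, 8) is 12:
|24·5 + 7·8 − c| / √625 = 12
|c − (176)| = 12·25, so c = 476 or c = −124.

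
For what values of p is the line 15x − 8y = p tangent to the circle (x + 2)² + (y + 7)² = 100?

The line touches the circle iff its distance from (−2, −7) is 10:
|15·(−2) − 8·(−7) − p| / √289 = 10
|p − (26)| = 10·17, so p = 196 or p = −144.

p = −144 or p = 196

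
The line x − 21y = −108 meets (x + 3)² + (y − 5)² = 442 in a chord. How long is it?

The distance from (−3, 5) to the line is 0/√442, and r² = 442.
Half the chord is √(r² − d²) = √(442), so the full chord is 2√442.

2√442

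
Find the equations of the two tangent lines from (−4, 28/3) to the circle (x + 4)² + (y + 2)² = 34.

Let a tangent through (−4, 28/3) have slope m. Its distance from (−4, −2) must equal √34:
[m·(0) − (−34/3)]² = 34(m² + 1)
9m² − 25 = 0, so m = 5/3 or m = −5/3.
With m = 5/3: 5x − 3y = −48. With m = −5/3: 5x + 3y = 8.

5x − 3y = −48 and 5x + 3y = 8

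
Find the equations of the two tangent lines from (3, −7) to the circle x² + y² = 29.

2x + 5y = −29 and 5x − 2y = 29

Write the tangent as mx − y + (−7 − m·(3)) = 0 and set its distance from the centre to √29:
(−3m − (7))² = 29(m² + 1)
10m² − 21m − 10 = 0, so m = −2/5 or m = 5/2.
Through (3, −7) these give 2x + 5y = −29 and 5x − 2y = 29.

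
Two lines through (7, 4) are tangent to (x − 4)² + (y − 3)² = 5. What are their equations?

Write the tangent as mx − y + (4 − m·(7)) = 0 and set its distance from the centre to √5:
[m·(−3) − (−1)]² = 5(m² + 1)
2m² − 3m − 2 = 0, so m = −1/2 or m = 2.
Through (7, 4) these give x + 2y = 15 and 2x − y = 10.

x + 2y = 15 and 2x − y = 10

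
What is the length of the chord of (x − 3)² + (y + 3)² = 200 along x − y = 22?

Centre (3, −3), r² = 200. Perpendicular distance d from centre to line = |−16| / √2 = 16/√2.
Chord = 2√(r² − d²) = 2·√(72) = 12√2.

12√2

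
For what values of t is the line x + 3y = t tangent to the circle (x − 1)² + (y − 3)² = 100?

For a tangent, require d(centre, line) = r = 10.
|1·1 + 3·3 − t| / √10 = 10
|t − (10)| = 10√10.

t = 10 ± 10√10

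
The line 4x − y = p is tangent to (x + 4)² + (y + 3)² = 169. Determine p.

p = −13 ± 13√17

Tangency holds when the distance from the centre (−4, −3) to the line equals the radius 13:
|4·(−4) − 1·(−3) − p| / √17 = 13
|p − (−13)| = 13√17.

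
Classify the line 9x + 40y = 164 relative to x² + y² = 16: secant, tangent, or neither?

tangent

Substituting the line into the circle gives 1681x² − 2952x + 1296 = 0.
Discriminant = (−2952)² − 4·1681·(1296) = 0.
A repeated root: the line is tangent.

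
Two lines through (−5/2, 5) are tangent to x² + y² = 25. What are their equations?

Write the tangent as mx − y + (5 − m·(−5/2)) = 0 and set its distance from the centre to 5:
[m·(5/2) − (−5)]² = 25(m² + 1)
3m² − 4m = 0, so m = 4/3 or m = 0.
With m = 4/3: 4x − 3y = −25. With m = 0: y = 5.

4x − 3y = −25 and y = 5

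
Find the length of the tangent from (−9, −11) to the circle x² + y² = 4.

3√22

The centre is (0, 0) and r = 2. The square of the distance from P to the centre is 81 + 121 = 202.
By the tangent–radius right angle, tangent length = √(|PO|² − r²) = √198 = 3√22.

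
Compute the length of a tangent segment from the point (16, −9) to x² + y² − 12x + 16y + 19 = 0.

2√5

Centre (6, −8), r² = 81. |PO|² = (10)² + (−1)² = 101.
By the tangent–radius right angle, tangent length = √(|PO|² − r²) = √20 = 2√5.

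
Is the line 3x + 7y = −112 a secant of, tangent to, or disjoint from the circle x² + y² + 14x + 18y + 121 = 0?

disjoint

d² = (3·(−7) + 7·(−9) − (−112))²/58 = 392/29; r² = 9.
Since d² > r², the line lies outside the circle.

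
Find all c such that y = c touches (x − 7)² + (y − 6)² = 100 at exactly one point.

c = −4 or c = 16

For a tangent, require d(centre, line) = r = 10.
|0·7 + 1·6 − c| / √1 = 10
|c − (6)| = 10, so c = 16 or c = −4.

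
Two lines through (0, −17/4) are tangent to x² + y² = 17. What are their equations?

x + 4y = −17 and x − 4y = 17

A line y − (−17/4) = m(x − (0)) is tangent when its distance from (0, 0) is √17:
[m·(0) − (17/4)]² = 17(m² + 1)
16m² − 1 = 0, so m = −1/4 or m = 1/4.
With m = −1/4: x + 4y = −17. With m = 1/4: x − 4y = 17.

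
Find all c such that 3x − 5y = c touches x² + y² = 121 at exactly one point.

For a tangent, require d(centre, line) = r = 11.
|3·0 − 5·0 − c| / √34 = 11
|c| = 11√34.

c = ±11√34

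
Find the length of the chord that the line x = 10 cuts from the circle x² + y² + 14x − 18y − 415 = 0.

The distance from (−7, 9) to the line is 17, and r² = 545.
Half the chord is √(r² − d²) = √(256), so the full chord is 32.

32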